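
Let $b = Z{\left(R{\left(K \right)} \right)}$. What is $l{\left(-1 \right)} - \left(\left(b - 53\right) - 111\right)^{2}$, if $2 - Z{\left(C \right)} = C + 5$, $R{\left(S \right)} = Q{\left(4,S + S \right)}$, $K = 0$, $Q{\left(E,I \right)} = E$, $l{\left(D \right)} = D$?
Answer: $-29242$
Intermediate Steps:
$R{\left(S \right)} = 4$
$Z{\left(C \right)} = -3 - C$ ($Z{\left(C \right)} = 2 - \left(C + 5\right) = 2 - \left(5 + C\right) = -3 - C$)
$b = -7$ ($b = -3 - 4 = -7$)
$l{\left(-1 \right)} - \left(\left(b - 53\right) - 111\right)^{2} = -1 - \left(\left(-7 - 53\right) - 111\right)^{2} = -1 - \left(-60 - 111\right)^{2} = -1 - \left(-171\right)^{2} = -1 - 29241 = -29242$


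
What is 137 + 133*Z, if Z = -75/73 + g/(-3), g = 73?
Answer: -708679/219 ≈ -3236.0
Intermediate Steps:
Z = -5554/219 (Z = -75/73 + 73/(-3) = -75*1/73 + 73*(-⅓) = -75/73 - 73/3 = -5554/219 ≈ -25.361)
137 + 133*Z = 137 + 133*(-5554/219) = 137 - 738682/219 = -708679/219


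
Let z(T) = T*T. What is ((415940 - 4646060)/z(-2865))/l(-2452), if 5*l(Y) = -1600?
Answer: 35251/21888600 ≈ 0.0016105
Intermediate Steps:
l(Y) = -320 (l(Y) = (⅕)*(-1600) = -320)
z(T) = T²
((415940 - 4646060)/z(-2865))/l(-2452) = ((415940 - 4646060)/((-2865)²))/(-320) = -4230120/8208225*(-1/320) = -4230120*1/8208225*(-1/320) = -282008/547215*(-1/320) = 35251/21888600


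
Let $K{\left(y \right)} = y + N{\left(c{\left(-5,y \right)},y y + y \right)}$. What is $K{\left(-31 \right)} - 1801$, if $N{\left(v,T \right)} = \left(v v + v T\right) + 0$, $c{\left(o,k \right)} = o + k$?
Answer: $-34016$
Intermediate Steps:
$c{\left(o,k \right)} = k + o$
$N{\left(v,T \right)} = v^{2} + T v$ ($N{\left(v,T \right)} = \left(v^{2} + T v\right) + 0 = v^{2} + T v$)
$K{\left(y \right)} = y + \left(-5 + y\right) \left(-5 + y^{2} + 2 y\right)$ ($K{\left(y \right)} = y + \left(y - 5\right) \left(\left(y y + y\right) + \left(y - 5\right)\right) = y + \left(-5 + y\right) \left(\left(y^{2} + y\right) + \left(-5 + y\right)\right) = y + \left(-5 + y\right) \left(\left(y + y^{2}\right) + \left(-5 + y\right)\right) = y + \left(-5 + y\right) \left(-5 + y^{2} + 2 y\right)$)
$K{\left(-31 \right)} - 1801 = \left(-31 + \left(-5 - 31\right) \left(-5 - 31 - 31 \left(1 - 31\right)\right)\right) - 1801 = \left(-31 - 36 \left(-5 - 31 - -930\right)\right) - 1801 = \left(-31 - 36 \left(-5 - 31 + 930\right)\right) - 1801 = \left(-31 - 32184\right) - 1801 = -32215 - 1801 = -34016$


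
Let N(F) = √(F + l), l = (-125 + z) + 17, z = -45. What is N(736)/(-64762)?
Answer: -√583/64762 ≈ -0.00037283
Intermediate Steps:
l = -153 (l = (-125 - 45) + 17 = -170 + 17 = -153)
N(F) = √(-153 + F) (N(F) = √(F - 153) = √(-153 + F))
N(736)/(-64762) = √(-153 + 736)/(-64762) = √583*(-1/64762) = -√583/64762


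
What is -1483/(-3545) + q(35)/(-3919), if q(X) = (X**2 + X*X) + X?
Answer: -2997448/13892855 ≈ -0.21575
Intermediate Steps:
q(X) = X + 2*X**2 (q(X) = (X**2 + X**2) + X = 2*X**2 + X = X + 2*X**2)
-1483/(-3545) + q(35)/(-3919) = -1483/(-3545) + (35*(1 + 2*35))/(-3919) = -1483*(-1/3545) + (35*(1 + 70))*(-1/3919) = 1483/3545 + (35*71)*(-1/3919) = 1483/3545 + 2485*(-1/3919) = 1483/3545 - 2485/3919 = -2997448/13892855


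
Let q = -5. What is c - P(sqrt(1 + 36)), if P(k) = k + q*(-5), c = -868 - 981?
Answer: -1874 - sqrt(37) ≈ -1880.1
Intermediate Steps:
c = -1849
P(k) = 25 + k (P(k) = k - 5*(-5) = k + 25 = 25 + k)
c - P(sqrt(1 + 36)) = -1849 - (25 + sqrt(1 + 36)) = -1849 - (25 + sqrt(37)) = -1849 + (-25 - sqrt(37)) = -1874 - sqrt(37)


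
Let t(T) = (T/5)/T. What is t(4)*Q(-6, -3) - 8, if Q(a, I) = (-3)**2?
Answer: -31/5 ≈ -6.2000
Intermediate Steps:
Q(a, I) = 9
t(T) = 1/5 (t(T) = (T*(1/5))/T = (T/5)/T = 1/5)
t(4)*Q(-6, -3) - 8 = (1/5)*9 - 8 = 9/5 - 8 = -31/5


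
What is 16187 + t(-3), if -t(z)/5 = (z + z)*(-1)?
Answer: 16157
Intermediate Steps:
t(z) = 10*z (t(z) = -5*(z + z)*(-1) = -5*2*z*(-1) = -(-10)*z = 10*z)
16187 + t(-3) = 16187 + 10*(-3) = 16187 - 30 = 16157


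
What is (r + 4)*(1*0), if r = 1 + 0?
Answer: 0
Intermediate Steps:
r = 1
(r + 4)*(1*0) = (1 + 4)*(1*0) = 5*0 = 0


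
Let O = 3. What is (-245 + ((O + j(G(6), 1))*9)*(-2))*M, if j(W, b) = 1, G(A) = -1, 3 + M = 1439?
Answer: -455212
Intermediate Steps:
M = 1436 (M = -3 + 1439 = 1436)
(-245 + ((O + j(G(6), 1))*9)*(-2))*M = (-245 + ((3 + 1)*9)*(-2))*1436 = (-245 + (4*9)*(-2))*1436 = (-245 + 36*(-2))*1436 = (-245 - 72)*1436 = -317*1436 = -455212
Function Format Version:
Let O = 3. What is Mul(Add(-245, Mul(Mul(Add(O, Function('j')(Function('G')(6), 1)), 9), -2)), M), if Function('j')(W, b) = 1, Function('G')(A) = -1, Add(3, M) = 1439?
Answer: -455212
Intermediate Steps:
M = 1436 (M = Add(-3, 1439) = 1436)
Mul(Add(-245, Mul(Mul(Add(O, Function('j')(Function('G')(6), 1)), 9), -2)), M) = Mul(Add(-245, Mul(Mul(Add(3, 1), 9), -2)), 1436) = Mul(Add(-245, Mul(Mul(4, 9), -2)), 1436) = Mul(Add(-245, Mul(36, -2)), 1436) = Mul(Add(-245, -72), 1436) = Mul(-317, 1436) = -455212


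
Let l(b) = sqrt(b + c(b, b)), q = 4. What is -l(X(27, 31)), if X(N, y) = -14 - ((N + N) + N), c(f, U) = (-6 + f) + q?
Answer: -8*I*sqrt(3) ≈ -13.856*I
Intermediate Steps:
c(f, U) = -2 + f (c(f, U) = (-6 + f) + 4 = -2 + f)
X(N, y) = -14 - 3*N (X(N, y) = -14 - (2*N + N) = -14 - 3*N)
l(b) = sqrt(-2 + 2*b) (l(b) = sqrt(b + (-2 + b)) = sqrt(-2 + 2*b))
-l(X(27, 31)) = -sqrt(-2 + 2*(-14 - 3*27)) = -sqrt(-2 + 2*(-14 - 81)) = -sqrt(-2 + 2*(-95)) = -sqrt(-2 - 190) = -sqrt(-192) = -8*I*sqrt(3)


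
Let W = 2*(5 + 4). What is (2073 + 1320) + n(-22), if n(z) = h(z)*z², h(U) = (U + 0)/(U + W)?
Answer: 6055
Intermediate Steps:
W = 18 (W = 2*9 = 18)
h(U) = U/(18 + U) (h(U) = (U + 0)/(U + 18) = U/(18 + U))
n(z) = z³/(18 + z) (n(z) = (z/(18 + z))*z² = z³/(18 + z))
(2073 + 1320) + n(-22) = (2073 + 1320) + (-22)³/(18 - 22) = 3393 - 10648/(-4) = 3393 - 10648*(-¼) = 3393 + 2662 = 6055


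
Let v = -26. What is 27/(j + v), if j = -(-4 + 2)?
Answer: -9/8 ≈ -1.1250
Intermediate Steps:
j = 2 (j = -1*(-2) = 2)
27/(j + v) = 27/(2 - 26) = 27/(-24) = 27*(-1/24) = -9/8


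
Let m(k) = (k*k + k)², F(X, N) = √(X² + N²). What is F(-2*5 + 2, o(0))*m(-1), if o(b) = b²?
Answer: 0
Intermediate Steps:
F(X, N) = √(N² + X²)
m(k) = (k + k²)² (m(k) = (k² + k)² = (k + k²)²)
F(-2*5 + 2, o(0))*m(-1) = √((0²)² + (-2*5 + 2)²)*((-1)²*(1 - 1)²) = √(0² + (-10 + 2)²)*(1*0²) = √(0 + (-8)²)*(1*0) = √(0 + 64)*0 = √64*0 = 8*0 = 0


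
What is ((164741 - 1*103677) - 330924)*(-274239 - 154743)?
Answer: 115765082520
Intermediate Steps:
((164741 - 1*103677) - 330924)*(-274239 - 154743) = ((164741 - 103677) - 330924)*(-428982) = (61064 - 330924)*(-428982) = -269860*(-428982) = 115765082520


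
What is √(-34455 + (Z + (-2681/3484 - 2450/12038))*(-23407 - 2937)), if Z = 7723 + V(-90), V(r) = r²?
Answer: I*√67791934699762742209/403273 ≈ 20417.0*I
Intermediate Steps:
Z = 15823 (Z = 7723 + (-90)² = 7723 + 8100 = 15823)
√(-34455 + (Z + (-2681/3484 - 2450/12038))*(-23407 - 2937)) = √(-34455 + (15823 + (-2681/3484 - 2450/12038))*(-23407 - 2937)) = √(-34455 + (15823 + (-2681*1/3484 - 2450*1/12038))*(-26344)) = √(-34455 + (15823 + (-2681/3484 - 1225/6019))*(-26344)) = √(-34455 + (15823 - 1569603/1613092)*(-26344)) = √(-34455 + (25522385113/1613092)*(-26344)) = √(-34455 - 168090428354218/403273) = √(-168104323125433/403273) = I*√67791934699762742209/403273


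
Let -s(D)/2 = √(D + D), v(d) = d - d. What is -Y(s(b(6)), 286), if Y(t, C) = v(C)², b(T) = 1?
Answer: 0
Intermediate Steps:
v(d) = 0
s(D) = -2*√2*√D (s(D) = -2*√(D + D) = -2*√2*√D)
Y(t, C) = 0 (Y(t, C) = 0² = 0)
-Y(s(b(6)), 286) = -1*0 = 0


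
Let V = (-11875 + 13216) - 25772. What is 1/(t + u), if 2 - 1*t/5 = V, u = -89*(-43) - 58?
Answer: 1/125934 ≈ 7.9407e-6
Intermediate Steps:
u = 3769 (u = 3827 - 58 = 3769)
V = -24431 (V = 1341 - 25772 = -24431)
t = 122165 (t = 10 - 5*(-24431) = 10 + 122155 = 122165)
1/(t + u) = 1/(122165 + 3769) = 1/125934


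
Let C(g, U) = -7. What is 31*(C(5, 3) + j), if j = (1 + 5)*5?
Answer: 713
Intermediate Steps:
j = 30 (j = 6*5 = 30)
31*(C(5, 3) + j) = 31*(-7 + 30) = 31*23 = 713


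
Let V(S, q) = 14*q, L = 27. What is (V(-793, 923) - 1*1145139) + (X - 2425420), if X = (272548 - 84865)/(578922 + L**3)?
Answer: -709873036234/199535 ≈ -3.5576e+6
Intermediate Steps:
X = 62561/199535 (X = (272548 - 84865)/(578922 + 27**3) = 187683/(578922 + 19683) = 187683/598605 = 187683*(1/598605) = 62561/199535 ≈ 0.31353)
(V(-793, 923) - 1*1145139) + (X - 2425420) = (14*923 - 1*1145139) + (62561/199535 - 2425420) = (12922 - 1145139) - 483956117139/199535 = -1132217 - 483956117139/199535 = -709873036234/199535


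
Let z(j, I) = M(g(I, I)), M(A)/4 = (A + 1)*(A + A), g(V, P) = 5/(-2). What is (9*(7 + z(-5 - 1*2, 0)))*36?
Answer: 11988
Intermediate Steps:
g(V, P) = -5/2 (g(V, P) = 5*(-½) = -5/2)
M(A) = 8*A*(1 + A) (M(A) = 4*((A + 1)*(A + A)) = 4*((1 + A)*(2*A)) = 4*(2*A*(1 + A)) = 8*A*(1 + A))
z(j, I) = 30 (z(j, I) = 8*(-5/2)*(1 - 5/2) = 8*(-5/2)*(-3/2) = 30)
(9*(7 + z(-5 - 1*2, 0)))*36 = (9*(7 + 30))*36 = (9*37)*36 = 333*36 = 11988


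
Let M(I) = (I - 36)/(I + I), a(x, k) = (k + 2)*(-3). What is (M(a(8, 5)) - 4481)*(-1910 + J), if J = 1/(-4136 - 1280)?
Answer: 648759143115/75824 ≈ 8.5561e+6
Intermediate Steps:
a(x, k) = -6 - 3*k (a(x, k) = (2 + k)*(-3) = -6 - 3*k)
M(I) = (-36 + I)/(2*I) (M(I) = (-36 + I)/((2*I)) = (-36 + I)*(1/(2*I)) = (-36 + I)/(2*I))
J = -1/5416 (J = 1/(-5416) = -1/5416 ≈ -0.00018464)
(M(a(8, 5)) - 4481)*(-1910 + J) = ((-36 + (-6 - 3*5))/(2*(-6 - 3*5)) - 4481)*(-1910 - 1/5416) = ((-36 + (-6 - 15))/(2*(-6 - 15)) - 4481)*(-10344561/5416) = ((1/2)*(-36 - 21)/(-21) - 4481)*(-10344561/5416) = ((1/2)*(-1/21)*(-57) - 4481)*(-10344561/5416) = (19/14 - 4481)*(-10344561/5416) = -62715/14*(-10344561/5416) = 648759143115/75824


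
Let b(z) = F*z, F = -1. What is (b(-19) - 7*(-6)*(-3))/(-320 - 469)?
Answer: 107/789 ≈ 0.13561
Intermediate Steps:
b(z) = -z
(b(-19) - 7*(-6)*(-3))/(-320 - 469) = (-1*(-19) - 7*(-6)*(-3))/(-320 - 469) = (19 + 42*(-3))/(-789) = (19 - 126)*(-1/789) = -107*(-1/789) = 107/789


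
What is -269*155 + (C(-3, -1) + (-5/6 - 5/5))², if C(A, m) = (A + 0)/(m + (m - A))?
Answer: -1500179/36 ≈ -41672.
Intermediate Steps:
C(A, m) = A/(-A + 2*m)
-269*155 + (C(-3, -1) + (-5/6 - 5/5))² = -269*155 + (-3/(-1*(-3) + 2*(-1)) + (-5/6 - 5/5))² = -41695 + (-3/(3 - 2) + (-5*⅙ - 5*⅕))² = -41695 + (-3/1 + (-⅚ - 1))² = -41695 + (-3*1 - 11/6)² = -41695 + (-3 - 11/6)² = -41695 + (-29/6)² = -41695 + 841/36 = -1500179/36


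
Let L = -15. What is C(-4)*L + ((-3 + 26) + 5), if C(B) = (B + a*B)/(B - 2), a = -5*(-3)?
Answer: -132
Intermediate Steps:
a = 15
C(B) = 16*B/(-2 + B) (C(B) = (B + 15*B)/(B - 2) = (16*B)/(-2 + B) = 16*B/(-2 + B))
C(-4)*L + ((-3 + 26) + 5) = (16*(-4)/(-2 - 4))*(-15) + ((-3 + 26) + 5) = (16*(-4)/(-6))*(-15) + (23 + 5) = (16*(-4)*(-⅙))*(-15) + 28 = (32/3)*(-15) + 28 = -160 + 28 = -132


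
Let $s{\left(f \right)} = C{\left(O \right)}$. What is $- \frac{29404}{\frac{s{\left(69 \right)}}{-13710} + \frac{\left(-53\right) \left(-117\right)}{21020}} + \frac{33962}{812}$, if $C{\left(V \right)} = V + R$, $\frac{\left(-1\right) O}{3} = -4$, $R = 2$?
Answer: $- \frac{343891124141797}{3439690058} \approx -99977.0$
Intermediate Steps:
$O = 12$ ($O = \left(-3\right) \left(-4\right) = 12$)
$C{\left(V \right)} = 2 + V$ ($C{\left(V \right)} = V + 2 = 2 + V$)
$s{\left(f \right)} = 14$ ($s{\left(f \right)} = 2 + 12 = 14$)
$- \frac{29404}{\frac{s{\left(69 \right)}}{-13710} + \frac{\left(-53\right) \left(-117\right)}{21020}} + \frac{33962}{812} = - \frac{29404}{\frac{14}{-13710} + \frac{\left(-53\right) \left(-117\right)}{21020}} + \frac{33962}{812} = - \frac{29404}{14 \left(- \frac{1}{13710}\right) + 6201 \cdot \frac{1}{21020}} + 33962 \cdot \frac{1}{812} = - \frac{29404}{- \frac{7}{6855} + \frac{6201}{21020}} + \frac{16981}{406} = - \frac{29404}{\frac{8472143}{28818420}} + \frac{16981}{406} = \left(-29404\right) \frac{28818420}{8472143} + \frac{16981}{406} = - \frac{847376821680}{8472143} + \frac{16981}{406} = - \frac{343891124141797}{3439690058}$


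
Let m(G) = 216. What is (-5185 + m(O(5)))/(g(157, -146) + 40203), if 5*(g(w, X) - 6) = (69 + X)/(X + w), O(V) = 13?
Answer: -24845/201038 ≈ -0.12358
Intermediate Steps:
g(w, X) = 6 + (69 + X)/(5*(X + w)) (g(w, X) = 6 + ((69 + X)/(X + w))/5 = 6 + (69 + X)/(5*(X + w)))
(-5185 + m(O(5)))/(g(157, -146) + 40203) = (-5185 + 216)/((69 + 30*157 + 31*(-146))/(5*(-146 + 157)) + 40203) = -4969/((⅕)*(69 + 4710 - 4526)/11 + 40203) = -4969/((⅕)*(1/11)*253 + 40203) = -4969/(23/5 + 40203) = -4969/201038/5 = -4969*5/201038 = -24845/201038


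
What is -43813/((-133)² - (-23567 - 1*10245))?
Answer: -43813/51501 ≈ -0.85072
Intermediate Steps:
-43813/((-133)² - (-23567 - 1*10245)) = -43813/(17689 - (-23567 - 10245)) = -43813/(17689 - 1*(-33812)) = -43813/(17689 + 33812) = -43813/51501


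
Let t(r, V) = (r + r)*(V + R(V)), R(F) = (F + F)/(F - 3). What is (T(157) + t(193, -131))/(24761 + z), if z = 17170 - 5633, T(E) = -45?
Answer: -3340371/2431966 ≈ -1.3735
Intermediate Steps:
z = 11537
R(F) = 2*F/(-3 + F) (R(F) = (2*F)/(-3 + F) = 2*F/(-3 + F))
t(r, V) = 2*r*(V + 2*V/(-3 + V)) (t(r, V) = (r + r)*(V + 2*V/(-3 + V)) = (2*r)*(V + 2*V/(-3 + V)) = 2*r*(V + 2*V/(-3 + V)))
(T(157) + t(193, -131))/(24761 + z) = (-45 + 2*(-131)*193*(-1 - 131)/(-3 - 131))/(24761 + 11537) = (-45 + 2*(-131)*193*(-132)/(-134))/36298 = (-45 + 2*(-131)*193*(-1/134)*(-132))*(1/36298) = (-45 - 3337356/67)*(1/36298) = -3340371/67*1/36298 = -3340371/2431966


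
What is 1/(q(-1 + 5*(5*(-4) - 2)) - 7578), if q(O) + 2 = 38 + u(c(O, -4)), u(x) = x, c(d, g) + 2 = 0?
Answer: -1/7544 ≈ -0.00013256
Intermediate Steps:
c(d, g) = -2 (c(d, g) = -2 + 0 = -2)
q(O) = 34 (q(O) = -2 + (38 - 2) = -2 + 36 = 34)
1/(q(-1 + 5*(5*(-4) - 2)) - 7578) = 1/(34 - 7578) = 1/(-7544) = -1/7544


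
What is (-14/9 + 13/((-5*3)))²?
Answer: 11881/2025 ≈ 5.8672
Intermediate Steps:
(-14/9 + 13/((-5*3)))² = (-14*⅑ + 13/(-15))² = (-14/9 + 13*(-1/15))² = (-14/9 - 13/15)² = (-109/45)² = 11881/2025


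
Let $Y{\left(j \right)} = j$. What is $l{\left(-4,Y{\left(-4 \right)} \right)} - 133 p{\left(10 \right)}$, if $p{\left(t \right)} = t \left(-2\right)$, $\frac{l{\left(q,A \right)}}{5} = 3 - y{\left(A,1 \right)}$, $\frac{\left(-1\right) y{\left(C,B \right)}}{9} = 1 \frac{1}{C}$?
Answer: $\frac{10655}{4} \approx 2663.8$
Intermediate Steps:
$y{\left(C,B \right)} = - \frac{9}{C}$ ($y{\left(C,B \right)} = - 9 \cdot 1 \frac{1}{C} = - \frac{9}{C}$)
$l{\left(q,A \right)} = 15 + \frac{45}{A}$ ($l{\left(q,A \right)} = 5 \left(3 - - \frac{9}{A}\right) = 5 \left(3 + \frac{9}{A}\right) = 15 + \frac{45}{A}$)
$p{\left(t \right)} = - 2 t$
$l{\left(-4,Y{\left(-4 \right)} \right)} - 133 p{\left(10 \right)} = \left(15 + \frac{45}{-4}\right) - 133 \left(\left(-2\right) 10\right) = \left(15 + 45 \left(- \frac{1}{4}\right)\right) - -2660 = \left(15 - \frac{45}{4}\right) + 2660 = \frac{15}{4} + 2660 = \frac{10655}{4}$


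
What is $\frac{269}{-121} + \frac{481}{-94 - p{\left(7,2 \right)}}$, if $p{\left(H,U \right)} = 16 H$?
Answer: $- \frac{113615}{24926} \approx -4.5581$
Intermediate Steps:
$\frac{269}{-121} + \frac{481}{-94 - p{\left(7,2 \right)}} = \frac{269}{-121} + \frac{481}{-94 - 16 \cdot 7} = 269 \left(- \frac{1}{121}\right) + \frac{481}{-94 - 112} = - \frac{269}{121} + \frac{481}{-94 - 112} = - \frac{269}{121} + \frac{481}{-206} = - \frac{269}{121} + 481 \left(- \frac{1}{206}\right) = - \frac{269}{121} - \frac{481}{206} = - \frac{113615}{24926}$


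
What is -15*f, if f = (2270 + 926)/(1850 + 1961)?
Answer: -47940/3811 ≈ -12.579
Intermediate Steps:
f = 3196/3811 ≈ 0.83862
-15*f = -15*3196/3811 = -47940/3811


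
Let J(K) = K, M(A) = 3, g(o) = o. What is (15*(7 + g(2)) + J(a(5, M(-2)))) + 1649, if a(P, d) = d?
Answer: 1787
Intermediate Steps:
(15*(7 + g(2)) + J(a(5, M(-2)))) + 1649 = (15*(7 + 2) + 3) + 1649 = (15*9 + 3) + 1649 = (135 + 3) + 1649 = 138 + 1649 = 1787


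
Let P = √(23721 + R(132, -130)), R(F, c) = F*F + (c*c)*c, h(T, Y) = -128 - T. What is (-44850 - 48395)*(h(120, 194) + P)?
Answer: 23124760 - 93245*I*√2155855 ≈ 2.3125e+7 - 1.3691e+8*I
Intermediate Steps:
R(F, c) = F² + c³ (R(F, c) = F² + c²*c = F² + c³)
P = I*√2155855 (P = √(23721 + (132² + (-130)³)) = √(23721 + (17424 - 2197000)) = √(23721 - 2179576) = √(-2155855) = I*√2155855 ≈ 1468.3*I)
(-44850 - 48395)*(h(120, 194) + P) = (-44850 - 48395)*((-128 - 1*120) + I*√2155855) = -93245*((-128 - 120) + I*√2155855) = -93245*(-248 + I*√2155855) = 23124760 - 93245*I*√2155855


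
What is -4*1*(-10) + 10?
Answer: 50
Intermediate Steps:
-4*1*(-10) + 10 = -4*(-10) + 10 = 40 + 10 = 50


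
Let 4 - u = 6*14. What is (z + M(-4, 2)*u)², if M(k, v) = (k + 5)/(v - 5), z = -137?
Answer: 109561/9 ≈ 12173.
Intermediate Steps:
M(k, v) = (5 + k)/(-5 + v)
u = -80 (u = 4 - 6*14 = 4 - 1*84 = 4 - 84 = -80)
(z + M(-4, 2)*u)² = (-137 + ((5 - 4)/(-5 + 2))*(-80))² = (-137 + (1/(-3))*(-80))² = (-137 - ⅓*1*(-80))² = (-137 - ⅓*(-80))² = (-137 + 80/3)² = (-331/3)² = 109561/9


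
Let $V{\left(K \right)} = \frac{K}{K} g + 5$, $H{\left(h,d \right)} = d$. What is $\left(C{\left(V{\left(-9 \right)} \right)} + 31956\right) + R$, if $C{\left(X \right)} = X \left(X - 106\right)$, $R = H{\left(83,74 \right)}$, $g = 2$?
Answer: $31337$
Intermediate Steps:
$R = 74$
$V{\left(K \right)} = 7$ ($V{\left(K \right)} = \frac{K}{K} 2 + 5 = 1 \cdot 2 + 5 = 2 + 5 = 7$)
$C{\left(X \right)} = X \left(-106 + X\right)$
$\left(C{\left(V{\left(-9 \right)} \right)} + 31956\right) + R = \left(7 \left(-106 + 7\right) + 31956\right) + 74 = \left(7 \left(-99\right) + 31956\right) + 74 = \left(-693 + 31956\right) + 74 = 31263 + 74 = 31337$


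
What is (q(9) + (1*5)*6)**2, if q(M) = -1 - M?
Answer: 400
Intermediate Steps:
(q(9) + (1*5)*6)**2 = ((-1 - 1*9) + (1*5)*6)**2 = ((-1 - 9) + 5*6)**2 = (-10 + 30)**2 = 20**2 = 400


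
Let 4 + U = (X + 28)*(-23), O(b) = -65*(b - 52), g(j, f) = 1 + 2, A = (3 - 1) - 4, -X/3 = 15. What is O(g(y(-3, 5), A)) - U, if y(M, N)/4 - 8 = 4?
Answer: 2798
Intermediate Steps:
X = -45 (X = -3*15 = -45)
y(M, N) = 48 (y(M, N) = 32 + 4*4 = 32 + 16 = 48)
A = -2 (A = 2 - 4 = -2)
g(j, f) = 3
O(b) = 3380 - 65*b (O(b) = -65*(-52 + b) = 3380 - 65*b)
U = 387 (U = -4 + (-45 + 28)*(-23) = -4 - 17*(-23) = -4 + 391 = 387)
O(g(y(-3, 5), A)) - U = (3380 - 65*3) - 1*387 = (3380 - 195) - 387 = 3185 - 387 = 2798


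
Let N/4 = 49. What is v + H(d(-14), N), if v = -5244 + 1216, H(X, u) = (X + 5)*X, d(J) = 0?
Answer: -4028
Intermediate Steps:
N = 196 (N = 4*49 = 196)
H(X, u) = X*(5 + X) (H(X, u) = (5 + X)*X = X*(5 + X))
v = -4028
v + H(d(-14), N) = -4028 + 0*(5 + 0) = -4028 + 0*5 = -4028 + 0 = -4028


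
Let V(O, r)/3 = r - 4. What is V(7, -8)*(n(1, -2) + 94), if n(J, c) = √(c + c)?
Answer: -3384 - 72*I ≈ -3384.0 - 72.0*I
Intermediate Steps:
V(O, r) = -12 + 3*r (V(O, r) = 3*(r - 4) = 3*(-4 + r) = -12 + 3*r)
n(J, c) = √2*√c (n(J, c) = √(2*c) = √2*√c)
V(7, -8)*(n(1, -2) + 94) = (-12 + 3*(-8))*(√2*√(-2) + 94) = (-12 - 24)*(√2*(I*√2) + 94) = -36*(2*I + 94) = -36*(94 + 2*I) = -3384 - 72*I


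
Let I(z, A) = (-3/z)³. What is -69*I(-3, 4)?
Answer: -69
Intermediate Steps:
I(z, A) = -27/z³
-69*I(-3, 4) = -(-1863)/(-3)³ = -(-1863)*(-1)/27 = -69*1 = -69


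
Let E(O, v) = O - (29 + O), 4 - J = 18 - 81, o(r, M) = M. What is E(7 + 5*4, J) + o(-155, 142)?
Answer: 113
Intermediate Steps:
J = 67 (J = 4 - (18 - 81) = 4 - 1*(-63) = 4 + 63 = 67)
E(O, v) = -29 (E(O, v) = O + (-29 - O) = -29)
E(7 + 5*4, J) + o(-155, 142) = -29 + 142 = 113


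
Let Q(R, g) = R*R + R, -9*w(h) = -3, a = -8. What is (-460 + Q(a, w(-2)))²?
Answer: 163216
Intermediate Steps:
w(h) = ⅓ (w(h) = -⅑*(-3) = ⅓)
Q(R, g) = R + R² (Q(R, g) = R² + R = R + R²)
(-460 + Q(a, w(-2)))² = (-460 - 8*(1 - 8))² = (-460 - 8*(-7))² = (-460 + 56)² = (-404)² = 163216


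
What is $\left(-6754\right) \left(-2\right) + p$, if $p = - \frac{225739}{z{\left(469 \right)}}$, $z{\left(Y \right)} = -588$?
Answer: $\frac{8168443}{588} \approx 13892.0$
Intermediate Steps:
$p = \frac{225739}{588}$ ($p = - \frac{225739}{-588} = \left(-225739\right) \left(- \frac{1}{588}\right) = \frac{225739}{588} \approx 383.91$)
$\left(-6754\right) \left(-2\right) + p = \left(-6754\right) \left(-2\right) + \frac{225739}{588} = 13508 + \frac{225739}{588} = \frac{8168443}{588}$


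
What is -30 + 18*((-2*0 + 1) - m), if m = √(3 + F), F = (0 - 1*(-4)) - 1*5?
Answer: -12 - 18*√2 ≈ -37.456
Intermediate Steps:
F = -1 (F = (0 + 4) - 5 = 4 - 5 = -1)
m = √2 (m = √(3 - 1) = √2 ≈ 1.4142)
-30 + 18*((-2*0 + 1) - m) = -30 + 18*((-2*0 + 1) - √2) = -30 + 18*((0 + 1) - √2) = -30 + 18*(1 - √2) = -30 + (18 - 18*√2) = -12 - 18*√2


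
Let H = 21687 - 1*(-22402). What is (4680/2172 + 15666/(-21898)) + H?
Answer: 87377065778/1981769 ≈ 44090.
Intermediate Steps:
H = 44089 (H = 21687 + 22402 = 44089)
(4680/2172 + 15666/(-21898)) + H = (4680/2172 + 15666/(-21898)) + 44089 = (4680*(1/2172) + 15666*(-1/21898)) + 44089 = (390/181 - 7833/10949) + 44089 = 2852337/1981769 + 44089 = 87377065778/1981769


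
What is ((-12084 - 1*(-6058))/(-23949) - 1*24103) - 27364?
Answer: -1232577157/23949 ≈ -51467.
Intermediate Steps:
((-12084 - 1*(-6058))/(-23949) - 1*24103) - 27364 = ((-12084 + 6058)*(-1/23949) - 24103) - 27364 = (-6026*(-1/23949) - 24103) - 27364 = (6026/23949 - 24103) - 27364 = -577236721/23949 - 27364 = -1232577157/23949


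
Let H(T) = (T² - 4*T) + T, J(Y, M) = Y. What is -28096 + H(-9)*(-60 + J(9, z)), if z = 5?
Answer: -33604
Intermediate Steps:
H(T) = T² - 3*T
-28096 + H(-9)*(-60 + J(9, z)) = -28096 + (-9*(-3 - 9))*(-60 + 9) = -28096 - 9*(-12)*(-51) = -28096 + 108*(-51) = -28096 - 5508 = -33604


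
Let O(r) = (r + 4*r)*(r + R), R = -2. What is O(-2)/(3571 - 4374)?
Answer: -40/803 ≈ -0.049813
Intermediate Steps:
O(r) = 5*r*(-2 + r) (O(r) = (r + 4*r)*(r - 2) = (5*r)*(-2 + r) = 5*r*(-2 + r))
O(-2)/(3571 - 4374) = (5*(-2)*(-2 - 2))/(3571 - 4374) = (5*(-2)*(-4))/(-803) = -1/803*40 = -40/803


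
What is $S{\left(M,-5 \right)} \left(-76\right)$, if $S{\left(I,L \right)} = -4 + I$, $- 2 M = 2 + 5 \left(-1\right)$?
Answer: $190$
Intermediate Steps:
$M = \frac{3}{2}$ ($M = - \frac{2 + 5 \left(-1\right)}{2} = - \frac{2 - 5}{2} = \left(- \frac{1}{2}\right) \left(-3\right) = \frac{3}{2} \approx 1.5$)
$S{\left(M,-5 \right)} \left(-76\right) = \left(-4 + \frac{3}{2}\right) \left(-76\right) = \left(- \frac{5}{2}\right) \left(-76\right) = 190$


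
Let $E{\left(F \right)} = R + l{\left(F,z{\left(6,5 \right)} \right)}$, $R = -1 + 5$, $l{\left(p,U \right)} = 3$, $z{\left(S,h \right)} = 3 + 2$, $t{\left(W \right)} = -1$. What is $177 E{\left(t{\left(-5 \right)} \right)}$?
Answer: $1239$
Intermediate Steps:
$z{\left(S,h \right)} = 5$
$R = 4$
$E{\left(F \right)} = 7$ ($E{\left(F \right)} = 4 + 3 = 7$)
$177 E{\left(t{\left(-5 \right)} \right)} = 177 \cdot 7 = 1239$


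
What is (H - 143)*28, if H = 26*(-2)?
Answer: -5460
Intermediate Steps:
H = -52
(H - 143)*28 = (-52 - 143)*28 = -195*28 = -5460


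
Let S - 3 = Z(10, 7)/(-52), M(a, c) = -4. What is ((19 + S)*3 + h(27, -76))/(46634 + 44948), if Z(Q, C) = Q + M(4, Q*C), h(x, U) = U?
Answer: -269/2381132 ≈ -0.00011297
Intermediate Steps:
Z(Q, C) = -4 + Q (Z(Q, C) = Q - 4 = -4 + Q)
S = 75/26 (S = 3 + (-4 + 10)/(-52) = 3 + 6*(-1/52) = 3 - 3/26 = 75/26 ≈ 2.8846)
((19 + S)*3 + h(27, -76))/(46634 + 44948) = ((19 + 75/26)*3 - 76)/(46634 + 44948) = ((569/26)*3 - 76)/91582 = (1707/26 - 76)*(1/91582) = -269/26*1/91582 = -269/2381132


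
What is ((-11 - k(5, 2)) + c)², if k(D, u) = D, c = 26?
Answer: 100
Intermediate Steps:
((-11 - k(5, 2)) + c)² = ((-11 - 1*5) + 26)² = ((-11 - 5) + 26)² = (-16 + 26)² = 10² = 100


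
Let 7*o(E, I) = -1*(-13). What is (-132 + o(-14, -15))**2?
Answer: 829921/49 ≈ 16937.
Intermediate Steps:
o(E, I) = 13/7 (o(E, I) = (-1*(-13))/7 = (1/7)*13 = 13/7)
(-132 + o(-14, -15))**2 = (-132 + 13/7)**2 = (-911/7)**2 = 829921/49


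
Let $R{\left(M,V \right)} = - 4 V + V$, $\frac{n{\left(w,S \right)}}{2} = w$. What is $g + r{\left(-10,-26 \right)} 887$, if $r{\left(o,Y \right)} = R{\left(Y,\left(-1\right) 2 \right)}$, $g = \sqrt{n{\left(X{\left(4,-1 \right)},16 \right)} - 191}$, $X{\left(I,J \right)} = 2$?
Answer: $5322 + i \sqrt{187} \approx 5322.0 + 13.675 i$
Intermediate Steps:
$n{\left(w,S \right)} = 2 w$
$g = i \sqrt{187}$ ($g = \sqrt{2 \cdot 2 - 191} = \sqrt{4 + \left(-358 + 167\right)} = \sqrt{4 - 191} = \sqrt{-187} = i \sqrt{187} \approx 13.675 i$)
$R{\left(M,V \right)} = - 3 V$
$r{\left(o,Y \right)} = 6$ ($r{\left(o,Y \right)} = - 3 \left(\left(-1\right) 2\right) = \left(-3\right) \left(-2\right) = 6$)
$g + r{\left(-10,-26 \right)} 887 = i \sqrt{187} + 6 \cdot 887 = i \sqrt{187} + 5322 = 5322 + i \sqrt{187}$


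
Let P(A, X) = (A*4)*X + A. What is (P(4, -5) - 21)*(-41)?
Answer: 3977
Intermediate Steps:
P(A, X) = A + 4*A*X (P(A, X) = (4*A)*X + A = 4*A*X + A = A + 4*A*X)
(P(4, -5) - 21)*(-41) = (4*(1 + 4*(-5)) - 21)*(-41) = (4*(1 - 20) - 21)*(-41) = (4*(-19) - 21)*(-41) = (-76 - 21)*(-41) = -97*(-41) = 3977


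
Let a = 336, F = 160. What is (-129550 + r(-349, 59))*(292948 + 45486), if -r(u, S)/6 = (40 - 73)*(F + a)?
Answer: -10607198428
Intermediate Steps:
r(u, S) = 98208 (r(u, S) = -6*(40 - 73)*(160 + 336) = -(-198)*496 = -6*(-16368) = 98208)
(-129550 + r(-349, 59))*(292948 + 45486) = (-129550 + 98208)*(292948 + 45486) = -31342*338434 = -10607198428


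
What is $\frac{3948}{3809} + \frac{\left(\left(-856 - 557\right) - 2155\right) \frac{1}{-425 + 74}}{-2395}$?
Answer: $\frac{254251996}{246308985} \approx 1.0322$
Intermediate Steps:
$\frac{3948}{3809} + \frac{\left(\left(-856 - 557\right) - 2155\right) \frac{1}{-425 + 74}}{-2395} = 3948 \cdot \frac{1}{3809} + \frac{\left(-856 - 557\right) - 2155}{-351} \left(- \frac{1}{2395}\right) = \frac{3948}{3809} + \left(-1413 - 2155\right) \left(- \frac{1}{351}\right) \left(- \frac{1}{2395}\right) = \frac{3948}{3809} + \left(-3568\right) \left(- \frac{1}{351}\right) \left(- \frac{1}{2395}\right) = \frac{3948}{3809} + \frac{3568}{351} \left(- \frac{1}{2395}\right) = \frac{3948}{3809} - \frac{3568}{840645} = \frac{254251996}{246308985}$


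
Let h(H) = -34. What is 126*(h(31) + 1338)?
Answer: 164304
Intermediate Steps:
126*(h(31) + 1338) = 126*(-34 + 1338) = 126*1304 = 164304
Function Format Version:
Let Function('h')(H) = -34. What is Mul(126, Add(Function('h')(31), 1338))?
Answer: 164304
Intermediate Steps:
Mul(126, Add(Function('h')(31), 1338)) = Mul(126, Add(-34, 1338)) = Mul(126, 1304) = 164304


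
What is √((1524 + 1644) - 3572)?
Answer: 2*I*√101 ≈ 20.1*I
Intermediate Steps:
√((1524 + 1644) - 3572) = √(3168 - 3572) = √(-404) = 2*I*√101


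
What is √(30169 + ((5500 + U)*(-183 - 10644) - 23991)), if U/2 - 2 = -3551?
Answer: 2*√4326931 ≈ 4160.3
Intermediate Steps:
U = -7098 (U = 4 + 2*(-3551) = 4 - 7102 = -7098)
√(30169 + ((5500 + U)*(-183 - 10644) - 23991)) = √(30169 + ((5500 - 7098)*(-183 - 10644) - 23991)) = √(30169 + (-1598*(-10827) - 23991)) = √(30169 + (17301546 - 23991)) = √(30169 + 17277555) = √17307724 = 2*√4326931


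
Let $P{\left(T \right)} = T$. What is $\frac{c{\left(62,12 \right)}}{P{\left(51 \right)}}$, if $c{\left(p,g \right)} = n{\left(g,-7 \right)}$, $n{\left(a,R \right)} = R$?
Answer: $- \frac{7}{51} \approx -0.13725$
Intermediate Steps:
$c{\left(p,g \right)} = -7$
$\frac{c{\left(62,12 \right)}}{P{\left(51 \right)}} = - \frac{7}{51}$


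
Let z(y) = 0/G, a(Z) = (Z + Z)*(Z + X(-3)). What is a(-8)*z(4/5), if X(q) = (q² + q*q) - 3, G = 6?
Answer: 0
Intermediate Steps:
X(q) = -3 + 2*q² (X(q) = (q² + q²) - 3 = 2*q² - 3 = -3 + 2*q²)
a(Z) = 2*Z*(15 + Z) (a(Z) = (Z + Z)*(Z + (-3 + 2*(-3)²)) = (2*Z)*(Z + (-3 + 2*9)) = (2*Z)*(Z + (-3 + 18)) = (2*Z)*(Z + 15) = (2*Z)*(15 + Z) = 2*Z*(15 + Z))
z(y) = 0 (z(y) = 0/6 = 0*(⅙) = 0)
a(-8)*z(4/5) = (2*(-8)*(15 - 8))*0 = (2*(-8)*7)*0 = -112*0 = 0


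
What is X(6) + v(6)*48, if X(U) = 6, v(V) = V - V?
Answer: 6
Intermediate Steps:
v(V) = 0
X(6) + v(6)*48 = 6 + 0*48 = 6 + 0 = 6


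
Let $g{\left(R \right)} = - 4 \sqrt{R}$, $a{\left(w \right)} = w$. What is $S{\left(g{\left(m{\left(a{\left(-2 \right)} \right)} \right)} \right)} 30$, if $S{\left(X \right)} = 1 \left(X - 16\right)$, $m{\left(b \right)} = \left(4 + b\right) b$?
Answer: $-480 - 240 i \approx -480.0 - 240.0 i$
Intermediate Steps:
$m{\left(b \right)} = b \left(4 + b\right)$
$S{\left(X \right)} = -16 + X$ ($S{\left(X \right)} = 1 \left(-16 + X\right) = -16 + X$)
$S{\left(g{\left(m{\left(a{\left(-2 \right)} \right)} \right)} \right)} 30 = \left(-16 - 4 \sqrt{- 2 \left(4 - 2\right)}\right) 30 = \left(-16 - 4 \sqrt{\left(-2\right) 2}\right) 30 = \left(-16 - 4 \sqrt{-4}\right) 30 = \left(-16 - 4 \cdot 2 i\right) 30 = \left(-16 - 8 i\right) 30 = -480 - 240 i$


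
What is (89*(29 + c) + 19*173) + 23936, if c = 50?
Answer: 34254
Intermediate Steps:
(89*(29 + c) + 19*173) + 23936 = (89*(29 + 50) + 19*173) + 23936 = (89*79 + 3287) + 23936 = (7031 + 3287) + 23936 = 10318 + 23936 = 34254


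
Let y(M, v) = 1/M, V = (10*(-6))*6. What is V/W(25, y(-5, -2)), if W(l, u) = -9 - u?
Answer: 450/11 ≈ 40.909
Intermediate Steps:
V = -360 (V = -60*6 = -360)
V/W(25, y(-5, -2)) = -360/(-9 - 1/(-5)) = -360/(-9 - 1*(-1/5)) = -360/(-9 + 1/5) = -360/(-44/5) = -360*(-5/44) = 450/11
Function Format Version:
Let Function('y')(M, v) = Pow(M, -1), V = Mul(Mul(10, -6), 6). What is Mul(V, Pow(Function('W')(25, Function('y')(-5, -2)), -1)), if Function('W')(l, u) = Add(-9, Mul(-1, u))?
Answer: Rational(450, 11) ≈ 40.909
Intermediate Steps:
V = -360 (V = Mul(-60, 6) = -360)
Mul(V, Pow(Function('W')(25, Function('y')(-5, -2)), -1)) = Mul(-360, Pow(Add(-9, Mul(-1, Pow(-5, -1))), -1)) = Mul(-360, Pow(Add(-9, Mul(-1, Rational(-1, 5))), -1)) = Mul(-360, Pow(Add(-9, Rational(1, 5)), -1)) = Mul(-360, Pow(Rational(-44, 5), -1)) = Mul(-360, Rational(-5, 44)) = Rational(450, 11)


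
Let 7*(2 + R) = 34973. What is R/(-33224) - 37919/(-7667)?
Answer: 8550715339/1783098856 ≈ 4.7954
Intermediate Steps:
R = 34959/7 (R = -2 + (1/7)*34973 = -2 + 34973/7 = 34959/7 ≈ 4994.1)
R/(-33224) - 37919/(-7667) = (34959/7)/(-33224) - 37919/(-7667) = (34959/7)*(-1/33224) - 37919*(-1/7667) = -34959/232568 + 37919/7667 = 8550715339/1783098856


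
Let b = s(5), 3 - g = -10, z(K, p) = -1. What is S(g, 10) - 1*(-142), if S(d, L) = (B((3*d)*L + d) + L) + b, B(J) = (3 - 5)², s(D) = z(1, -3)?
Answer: 155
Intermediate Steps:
g = 13 (g = 3 - 1*(-10) = 3 + 10 = 13)
s(D) = -1
b = -1
B(J) = 4 (B(J) = (-2)² = 4)
S(d, L) = 3 + L (S(d, L) = (4 + L) - 1 = 3 + L)
S(g, 10) - 1*(-142) = (3 + 10) - 1*(-142) = 13 + 142 = 155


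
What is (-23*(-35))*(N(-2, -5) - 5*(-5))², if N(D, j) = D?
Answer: 425845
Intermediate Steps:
(-23*(-35))*(N(-2, -5) - 5*(-5))² = (-23*(-35))*(-2 - 5*(-5))² = 805*(-2 + 25)² = 805*23² = 805*529 = 425845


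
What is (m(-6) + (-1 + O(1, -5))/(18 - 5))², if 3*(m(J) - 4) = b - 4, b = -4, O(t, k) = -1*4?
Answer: 1369/1521 ≈ 0.90007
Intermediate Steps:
O(t, k) = -4
m(J) = 4/3 (m(J) = 4 + (-4 - 4)/3 = 4 + (⅓)*(-8) = 4 - 8/3 = 4/3)
(m(-6) + (-1 + O(1, -5))/(18 - 5))² = (4/3 + (-1 - 4)/(18 - 5))² = (4/3 - 5/13)² = (37/39)² = 1369/1521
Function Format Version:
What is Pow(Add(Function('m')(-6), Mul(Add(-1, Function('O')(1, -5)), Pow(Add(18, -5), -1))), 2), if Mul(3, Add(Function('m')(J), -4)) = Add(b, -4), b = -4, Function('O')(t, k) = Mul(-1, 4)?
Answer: Rational(1369, 1521) ≈ 0.90007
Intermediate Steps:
Function('O')(t, k) = -4
Function('m')(J) = Rational(4, 3) (Function('m')(J) = Add(4, Mul(Rational(1, 3), Add(-4, -4))) = Add(4, Mul(Rational(1, 3), -8)) = Add(4, Rational(-8, 3)) = Rational(4, 3))
Pow(Add(Function('m')(-6), Mul(Add(-1, Function('O')(1, -5)), Pow(Add(18, -5), -1))), 2) = Pow(Add(Rational(4, 3), Mul(Add(-1, -4), Pow(Add(18, -5), -1))), 2) = Pow(Add(Rational(4, 3), Mul(-5, Pow(13, -1))), 2) = Pow(Add(Rational(4, 3), Mul(-5, Rational(1, 13))), 2) = Pow(Add(Rational(4, 3), Rational(-5, 13)), 2) = Pow(Rational(37, 39), 2) = Rational(1369, 1521)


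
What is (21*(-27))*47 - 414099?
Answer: -440748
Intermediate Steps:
(21*(-27))*47 - 414099 = -567*47 - 414099 = -26649 - 414099 = -440748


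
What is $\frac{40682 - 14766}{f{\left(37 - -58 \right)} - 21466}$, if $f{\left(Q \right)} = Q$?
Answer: $- \frac{25916}{21371} \approx -1.2127$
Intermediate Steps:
$\frac{40682 - 14766}{f{\left(37 - -58 \right)} - 21466} = \frac{40682 - 14766}{\left(37 - -58\right) - 21466} = \frac{25916}{\left(37 + 58\right) - 21466} = \frac{25916}{95 - 21466} = \frac{25916}{-21371} = 25916 \left(- \frac{1}{21371}\right) = - \frac{25916}{21371}$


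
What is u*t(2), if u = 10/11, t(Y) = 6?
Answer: 60/11 ≈ 5.4545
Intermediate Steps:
u = 10/11 (u = 10*(1/11) = 10/11 ≈ 0.90909)
u*t(2) = (10/11)*6 = 60/11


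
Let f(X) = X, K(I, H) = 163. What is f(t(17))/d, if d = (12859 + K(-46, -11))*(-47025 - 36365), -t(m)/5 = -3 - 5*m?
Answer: -22/54295229 ≈ -4.0519e-7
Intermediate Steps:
t(m) = 15 + 25*m (t(m) = -5*(-3 - 5*m) = 15 + 25*m)
d = -1085904580 (d = (12859 + 163)*(-47025 - 36365) = 13022*(-83390) = -1085904580)
f(t(17))/d = (15 + 25*17)/(-1085904580) = (15 + 425)*(-1/1085904580) = 440*(-1/1085904580) = -22/54295229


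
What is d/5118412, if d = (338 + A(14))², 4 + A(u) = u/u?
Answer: 112225/5118412 ≈ 0.021926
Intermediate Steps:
A(u) = -3 (A(u) = -4 + u/u = -4 + 1 = -3)
d = 112225 (d = (338 - 3)² = 335² = 112225)
d/5118412 = 112225/5118412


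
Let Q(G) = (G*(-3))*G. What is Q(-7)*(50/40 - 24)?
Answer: 13377/4 ≈ 3344.3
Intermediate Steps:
Q(G) = -3*G**2 (Q(G) = (-3*G)*G = -3*G**2)
Q(-7)*(50/40 - 24) = (-3*(-7)**2)*(50/40 - 24) = (-3*49)*(50*(1/40) - 24) = -147*(5/4 - 24) = -147*(-91/4) = 13377/4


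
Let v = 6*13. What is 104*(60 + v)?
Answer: 14352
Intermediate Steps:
v = 78
104*(60 + v) = 104*(60 + 78) = 104*138 = 14352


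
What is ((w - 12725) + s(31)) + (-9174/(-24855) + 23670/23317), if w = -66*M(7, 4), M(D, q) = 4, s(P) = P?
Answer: -2502976459174/193181345 ≈ -12957.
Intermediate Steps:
w = -264 (w = -66*4 = -264)
((w - 12725) + s(31)) + (-9174/(-24855) + 23670/23317) = ((-264 - 12725) + 31) + (-9174/(-24855) + 23670/23317) = (-12989 + 31) + (-9174*(-1/24855) + 23670*(1/23317)) = -12958 + (3058/8285 + 23670/23317) = -12958 + 267409336/193181345 = -2502976459174/193181345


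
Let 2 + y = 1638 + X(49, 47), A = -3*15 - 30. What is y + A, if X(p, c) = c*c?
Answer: 3770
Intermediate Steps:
X(p, c) = c²
A = -75 (A = -45 - 30 = -75)
y = 3845 (y = -2 + (1638 + 47²) = -2 + (1638 + 2209) = -2 + 3847 = 3845)
y + A = 3845 - 75 = 3770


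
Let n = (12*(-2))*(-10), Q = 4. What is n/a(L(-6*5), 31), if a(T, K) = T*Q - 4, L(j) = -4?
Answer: -12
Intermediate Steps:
a(T, K) = -4 + 4*T (a(T, K) = T*4 - 4 = 4*T - 4 = -4 + 4*T)
n = 240 (n = -24*(-10) = 240)
n/a(L(-6*5), 31) = 240/(-4 + 4*(-4)) = 240/(-4 - 16) = 240/(-20) = 240*(-1/20) = -12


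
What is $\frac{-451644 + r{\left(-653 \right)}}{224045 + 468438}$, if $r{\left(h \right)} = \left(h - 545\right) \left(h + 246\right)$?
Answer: $\frac{35942}{692483} \approx 0.051903$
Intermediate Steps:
$r{\left(h \right)} = \left(-545 + h\right) \left(246 + h\right)$
$\frac{-451644 + r{\left(-653 \right)}}{224045 + 468438} = \frac{-451644 - \left(-61177 - 426409\right)}{224045 + 468438} = \frac{-451644 + \left(-134070 + 426409 + 195247\right)}{692483} = \left(-451644 + 487586\right) \frac{1}{692483} = 35942 \cdot \frac{1}{692483} = \frac{35942}{692483}$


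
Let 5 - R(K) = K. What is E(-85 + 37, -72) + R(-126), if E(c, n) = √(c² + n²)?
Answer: 131 + 24*√13 ≈ 217.53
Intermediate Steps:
R(K) = 5 - K
E(-85 + 37, -72) + R(-126) = √((-85 + 37)² + (-72)²) + (5 - 1*(-126)) = √((-48)² + 5184) + (5 + 126) = √(2304 + 5184) + 131 = √7488 + 131 = 24*√13 + 131 = 131 + 24*√13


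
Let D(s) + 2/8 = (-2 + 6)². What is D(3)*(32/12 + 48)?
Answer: 798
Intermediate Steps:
D(s) = 63/4 (D(s) = -¼ + (-2 + 6)² = -¼ + 4² = -¼ + 16 = 63/4)
D(3)*(32/12 + 48) = 63*(32/12 + 48)/4 = 63*(32*(1/12) + 48)/4 = 63*(8/3 + 48)/4 = (63/4)*(152/3) = 798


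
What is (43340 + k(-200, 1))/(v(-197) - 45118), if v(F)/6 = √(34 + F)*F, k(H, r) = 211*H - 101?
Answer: -23438801/1131682568 + 614049*I*√163/1131682568 ≈ -0.020711 + 0.0069274*I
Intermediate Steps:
k(H, r) = -101 + 211*H
v(F) = 6*F*√(34 + F) (v(F) = 6*(√(34 + F)*F) = 6*(F*√(34 + F)) = 6*F*√(34 + F))
(43340 + k(-200, 1))/(v(-197) - 45118) = (43340 + (-101 + 211*(-200)))/(6*(-197)*√(34 - 197) - 45118) = (43340 + (-101 - 42200))/(6*(-197)*√(-163) - 45118) = (43340 - 42301)/(6*(-197)*(I*√163) - 45118) = 1039/(-1182*I*√163 - 45118) = 1039/(-45118 - 1182*I*√163)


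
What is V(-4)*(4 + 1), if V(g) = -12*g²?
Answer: -960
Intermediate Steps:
V(-4)*(4 + 1) = (-12*(-4)²)*(4 + 1) = -12*16*5 = -192*5 = -960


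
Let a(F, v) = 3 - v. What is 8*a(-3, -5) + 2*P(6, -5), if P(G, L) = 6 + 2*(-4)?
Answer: 60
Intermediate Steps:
P(G, L) = -2 (P(G, L) = 6 - 8 = -2)
8*a(-3, -5) + 2*P(6, -5) = 8*(3 - 1*(-5)) + 2*(-2) = 8*(3 + 5) - 4 = 8*8 - 4 = 64 - 4 = 60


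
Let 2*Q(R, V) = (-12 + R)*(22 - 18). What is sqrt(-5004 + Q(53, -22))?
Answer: I*sqrt(4922) ≈ 70.157*I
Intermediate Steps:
Q(R, V) = -24 + 2*R (Q(R, V) = ((-12 + R)*(22 - 18))/2 = ((-12 + R)*4)/2 = (-48 + 4*R)/2 = -24 + 2*R)
sqrt(-5004 + Q(53, -22)) = sqrt(-5004 + (-24 + 2*53)) = sqrt(-5004 + (-24 + 106)) = sqrt(-5004 + 82) = sqrt(-4922) = I*sqrt(4922)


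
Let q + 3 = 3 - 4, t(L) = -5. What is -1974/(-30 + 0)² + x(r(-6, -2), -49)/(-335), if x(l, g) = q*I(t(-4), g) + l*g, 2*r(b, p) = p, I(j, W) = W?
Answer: -29393/10050 ≈ -2.9247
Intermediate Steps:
q = -4 (q = -3 + (3 - 4) = -3 - 1 = -4)
r(b, p) = p/2
x(l, g) = -4*g + g*l (x(l, g) = -4*g + l*g = -4*g + g*l)
-1974/(-30 + 0)² + x(r(-6, -2), -49)/(-335) = -1974/(-30 + 0)² - 49*(-4 + (½)*(-2))/(-335) = -1974/((-30)²) - 49*(-4 - 1)*(-1/335) = -1974/900 - 49*(-5)*(-1/335) = -1974*1/900 + 245*(-1/335) = -329/150 - 49/67 = -29393/10050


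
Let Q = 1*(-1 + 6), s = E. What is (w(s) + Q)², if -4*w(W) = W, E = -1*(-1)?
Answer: 361/16 ≈ 22.563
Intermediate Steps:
E = 1
s = 1
Q = 5 (Q = 1*5 = 5)
w(W) = -W/4
(w(s) + Q)² = (-¼*1 + 5)² = (-¼ + 5)² = (19/4)² = 361/16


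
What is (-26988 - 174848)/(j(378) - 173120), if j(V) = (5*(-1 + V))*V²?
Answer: -50459/67290805 ≈ -0.00074986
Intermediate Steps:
j(V) = V²*(-5 + 5*V) (j(V) = (-5 + 5*V)*V² = V²*(-5 + 5*V))
(-26988 - 174848)/(j(378) - 173120) = (-26988 - 174848)/(5*378²*(-1 + 378) - 173120) = -201836/(5*142884*377 - 173120) = -201836/(269336340 - 173120) = -201836/269163220 = -201836*1/269163220 = -50459/67290805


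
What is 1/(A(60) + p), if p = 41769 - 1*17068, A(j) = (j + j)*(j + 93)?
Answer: 1/43061 ≈ 2.3223e-5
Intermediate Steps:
A(j) = 2*j*(93 + j) (A(j) = (2*j)*(93 + j) = 2*j*(93 + j))
p = 24701 (p = 41769 - 17068 = 24701)
1/(A(60) + p) = 1/(2*60*(93 + 60) + 24701) = 1/(2*60*153 + 24701) = 1/(18360 + 24701) = 1/43061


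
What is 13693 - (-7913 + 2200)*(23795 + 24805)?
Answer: 277665493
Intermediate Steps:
13693 - (-7913 + 2200)*(23795 + 24805) = 13693 - (-5713)*48600 = 13693 - 1*(-277651800) = 13693 + 277651800 = 277665493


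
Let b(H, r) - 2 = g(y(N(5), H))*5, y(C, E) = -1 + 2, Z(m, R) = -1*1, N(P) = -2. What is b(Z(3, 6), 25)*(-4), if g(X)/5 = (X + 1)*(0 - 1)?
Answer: 192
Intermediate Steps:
Z(m, R) = -1
y(C, E) = 1
g(X) = -5 - 5*X (g(X) = 5*((X + 1)*(0 - 1)) = 5*((1 + X)*(-1)) = 5*(-1 - X) = -5 - 5*X)
b(H, r) = -48 (b(H, r) = 2 + (-5 - 5*1)*5 = 2 + (-5 - 5)*5 = 2 - 10*5 = 2 - 50 = -48)
b(Z(3, 6), 25)*(-4) = -48*(-4) = 192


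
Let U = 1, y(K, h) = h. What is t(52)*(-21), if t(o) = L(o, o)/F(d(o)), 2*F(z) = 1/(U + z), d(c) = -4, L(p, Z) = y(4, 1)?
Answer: 126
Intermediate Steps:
L(p, Z) = 1
F(z) = 1/(2*(1 + z))
t(o) = -6 (t(o) = 1/(1/(2*(1 - 4))) = 1/((½)/(-3)) = 1/((½)*(-⅓)) = 1/(-⅙) = 1*(-6) = -6)
t(52)*(-21) = -6*(-21) = 126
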